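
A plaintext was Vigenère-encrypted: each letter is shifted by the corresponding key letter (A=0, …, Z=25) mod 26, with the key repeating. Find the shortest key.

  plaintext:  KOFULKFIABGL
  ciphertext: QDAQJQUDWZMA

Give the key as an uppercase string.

GPVWY

  i= 0: Q-K =  6 → G
  i= 1: D-O = 15 → P
  i= 2: A-F = 21 → V
  i= 3: Q-U = 22 → W
  i= 4: J-L = 24 → Y
  i= 5: Q-K =  6 → G
  i= 6: U-F = 15 → P
  i= 7: D-I = 21 → V
  i= 8: W-A = 22 → W
  i= 9: Z-B = 24 → Y
  i=10: M-G =  6 → G
  i=11: A-L = 15 → P
  shifts repeat with period 5: GPVWY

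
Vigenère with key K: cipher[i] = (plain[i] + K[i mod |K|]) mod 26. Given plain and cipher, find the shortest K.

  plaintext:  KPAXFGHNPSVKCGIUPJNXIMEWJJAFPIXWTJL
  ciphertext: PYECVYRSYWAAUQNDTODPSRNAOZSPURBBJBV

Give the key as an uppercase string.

FJEFQSK

  i= 0: P-K =  5 → F
  i= 1: Y-P =  9 → J
  i= 2: E-A =  4 → E
  i= 3: C-X =  5 → F
  i= 4: V-F = 16 → Q
  i= 5: Y-G = 18 → S
  i= 6: R-H = 10 → K
  i= 7: S-N =  5 → F
  i= 8: Y-P =  9 → J
  i= 9: W-S =  4 → E
  i=10: A-V =  5 → F
  i=11: A-K = 16 → Q
  i=12: U-C = 18 → S
  i=13: Q-G = 10 → K
  i=14: N-I =  5 → F
  i=15: D-U =  9 → J
  i=16: T-P =  4 → E
  i=17: O-J =  5 → F
  i=18: D-N = 16 → Q
  i=19: P-X = 18 → S
  i=20: S-I = 10 → K
  i=21: R-M =  5 → F
  i=22: N-E =  9 → J
  i=23: A-W =  4 → E
  i=24: O-J =  5 → F
  i=25: Z-J = 16 → Q
  i=26: S-A = 18 → S
  i=27: P-F = 10 → K
  i=28: U-P =  5 → F
  i=29: R-I =  9 → J
  i=30: B-X =  4 → E
  i=31: B-W =  5 → F
  i=32: J-T = 16 → Q
  i=33: B-J = 18 → S
  i=34: V-L = 10 → K
  shifts repeat with period 7: FJEFQSK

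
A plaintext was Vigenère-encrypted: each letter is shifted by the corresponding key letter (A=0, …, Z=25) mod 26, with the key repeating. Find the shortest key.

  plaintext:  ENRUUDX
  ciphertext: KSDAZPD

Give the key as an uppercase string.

GFM

  i= 0: K-E =  6 → G
  i= 1: S-N =  5 → F
  i= 2: D-R = 12 → M
  i= 3: A-U =  6 → G
  i= 4: Z-U =  5 → F
  i= 5: P-D = 12 → M
  i= 6: D-X =  6 → G
  shifts repeat with period 3: GFM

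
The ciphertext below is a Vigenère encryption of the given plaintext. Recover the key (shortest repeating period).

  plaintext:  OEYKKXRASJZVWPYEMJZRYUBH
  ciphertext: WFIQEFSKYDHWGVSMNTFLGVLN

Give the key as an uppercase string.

IBKGU

  i= 0: W-O =  8 → I
  i= 1: F-E =  1 → B
  i= 2: I-Y = 10 → K
  i= 3: Q-K =  6 → G
  i= 4: E-K = 20 → U
  i= 5: F-X =  8 → I
  i= 6: S-R =  1 → B
  i= 7: K-A = 10 → K
  i= 8: Y-S =  6 → G
  i= 9: D-J = 20 → U
  i=10: H-Z =  8 → I
  i=11: W-V =  1 → B
  i=12: G-W = 10 → K
  i=13: V-P =  6 → G
  i=14: S-Y = 20 → U
  i=15: M-E =  8 → I
  i=16: N-M =  1 → B
  i=17: T-J = 10 → K
  i=18: F-Z =  6 → G
  i=19: L-R = 20 → U
  i=20: G-Y =  8 → I
  i=21: V-U =  1 → B
  i=22: L-B = 10 → K
  i=23: N-H =  6 → G
  shifts repeat with period 5: IBKGU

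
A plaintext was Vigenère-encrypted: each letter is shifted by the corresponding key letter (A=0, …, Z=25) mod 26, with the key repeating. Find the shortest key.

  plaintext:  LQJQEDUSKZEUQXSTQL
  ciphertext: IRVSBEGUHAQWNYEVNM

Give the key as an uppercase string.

XBMC

  i= 0: I-L = 23 → X
  i= 1: R-Q =  1 → B
  i= 2: V-J = 12 → M
  i= 3: S-Q =  2 → C
  i= 4: B-E = 23 → X
  i= 5: E-D =  1 → B
  i= 6: G-U = 12 → M
  i= 7: U-S =  2 → C
  i= 8: H-K = 23 → X
  i= 9: A-Z =  1 → B
  i=10: Q-E = 12 → M
  i=11: W-U =  2 → C
  i=12: N-Q = 23 → X
  i=13: Y-X =  1 → B
  i=14: E-S = 12 → M
  i=15: V-T =  2 → C
  i=16: N-Q = 23 → X
  i=17: M-L =  1 → B
  shifts repeat with period 4: XBMC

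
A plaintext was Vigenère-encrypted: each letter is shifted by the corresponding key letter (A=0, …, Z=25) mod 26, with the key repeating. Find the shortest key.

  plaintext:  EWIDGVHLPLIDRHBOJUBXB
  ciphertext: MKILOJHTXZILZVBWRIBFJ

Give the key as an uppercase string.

  i= 0: M-E =  8 → I
  i= 1: K-W = 14 → O
  i= 2: I-I =  0 → A
  i= 3: L-D =  8 → I
  i= 4: O-G =  8 → I
  i= 5: J-V = 14 → O
  i= 6: H-H =  0 → A
  i= 7: T-L =  8 → I
  i= 8: X-P =  8 → I
  i= 9: Z-L = 14 → O
  i=10: I-I =  0 → A
  i=11: L-D =  8 → I
  i=12: Z-R =  8 → I
  i=13: V-H = 14 → O
  i=14: B-B =  0 → A
  i=15: W-O =  8 → I
  i=16: R-J =  8 → I
  i=17: I-U = 14 → O
  i=18: B-B =  0 → A
  i=19: F-X =  8 → I
  i=20: J-B =  8 → I
  shifts repeat with period 4: IOAI

IOAI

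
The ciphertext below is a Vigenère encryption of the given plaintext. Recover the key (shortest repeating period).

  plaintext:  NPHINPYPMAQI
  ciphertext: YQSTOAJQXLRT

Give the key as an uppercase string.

LBL

  i= 0: Y-N = 11 → L
  i= 1: Q-P =  1 → B
  i= 2: S-H = 11 → L
  i= 3: T-I = 11 → L
  i= 4: O-N =  1 → B
  i= 5: A-P = 11 → L
  i= 6: J-Y = 11 → L
  i= 7: Q-P =  1 → B
  i= 8: X-M = 11 → L
  i= 9: L-A = 11 → L
  i=10: R-Q =  1 → B
  i=11: T-I = 11 → L
  shifts repeat with period 3: LBL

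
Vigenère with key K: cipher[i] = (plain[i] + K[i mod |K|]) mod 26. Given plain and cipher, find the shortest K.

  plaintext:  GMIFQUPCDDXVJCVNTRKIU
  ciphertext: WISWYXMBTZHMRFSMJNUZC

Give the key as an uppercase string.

QWKRIDXZ

  i= 0: W-G = 16 → Q
  i= 1: I-M = 22 → W
  i= 2: S-I = 10 → K
  i= 3: W-F = 17 → R
  i= 4: Y-Q =  8 → I
  i= 5: X-U =  3 → D
  i= 6: M-P = 23 → X
  i= 7: B-C = 25 → Z
  i= 8: T-D = 16 → Q
  i= 9: Z-D = 22 → W
  i=10: H-X = 10 → K
  i=11: M-V = 17 → R
  i=12: R-J =  8 → I
  i=13: F-C =  3 → D
  i=14: S-V = 23 → X
  i=15: M-N = 25 → Z
  i=16: J-T = 16 → Q
  i=17: N-R = 22 → W
  i=18: U-K = 10 → K
  i=19: Z-I = 17 → R
  i=20: C-U =  8 → I
  shifts repeat with period 8: QWKRIDXZ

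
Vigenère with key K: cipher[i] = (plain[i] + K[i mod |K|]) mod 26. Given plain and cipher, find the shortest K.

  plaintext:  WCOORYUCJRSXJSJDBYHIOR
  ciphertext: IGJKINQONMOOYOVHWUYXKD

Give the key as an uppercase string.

  i= 0: I-W = 12 → M
  i= 1: G-C =  4 → E
  i= 2: J-O = 21 → V
  i= 3: K-O = 22 → W
  i= 4: I-R = 17 → R
  i= 5: N-Y = 15 → P
  i= 6: Q-U = 22 → W
  i= 7: O-C = 12 → M
  i= 8: N-J =  4 → E
  i= 9: M-R = 21 → V
  i=10: O-S = 22 → W
  i=11: O-X = 17 → R
  i=12: Y-J = 15 → P
  i=13: O-S = 22 → W
  i=14: V-J = 12 → M
  i=15: H-D =  4 → E
  i=16: W-B = 21 → V
  i=17: U-Y = 22 → W
  i=18: Y-H = 17 → R
  i=19: X-I = 15 → P
  i=20: K-O = 22 → W
  i=21: D-R = 12 → M
  shifts repeat with period 7: MEVWRPW

MEVWRPW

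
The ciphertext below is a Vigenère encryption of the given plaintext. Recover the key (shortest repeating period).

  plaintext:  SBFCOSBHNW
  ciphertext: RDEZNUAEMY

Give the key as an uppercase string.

ZCZX

  i= 0: R-S = 25 → Z
  i= 1: D-B =  2 → C
  i= 2: E-F = 25 → Z
  i= 3: Z-C = 23 → X
  i= 4: N-O = 25 → Z
  i= 5: U-S =  2 → C
  i= 6: A-B = 25 → Z
  i= 7: E-H = 23 → X
  i= 8: M-N = 25 → Z
  i= 9: Y-W =  2 → C
  shifts repeat with period 4: ZCZX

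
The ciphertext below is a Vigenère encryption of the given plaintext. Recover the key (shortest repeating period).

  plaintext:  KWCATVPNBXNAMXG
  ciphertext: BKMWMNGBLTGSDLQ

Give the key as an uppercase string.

ROKWTS

  i= 0: B-K = 17 → R
  i= 1: K-W = 14 → O
  i= 2: M-C = 10 → K
  i= 3: W-A = 22 → W
  i= 4: M-T = 19 → T
  i= 5: N-V = 18 → S
  i= 6: G-P = 17 → R
  i= 7: B-N = 14 → O
  i= 8: L-B = 10 → K
  i= 9: T-X = 22 → W
  i=10: G-N = 19 → T
  i=11: S-A = 18 → S
  i=12: D-M = 17 → R
  i=13: L-X = 14 → O
  i=14: Q-G = 10 → K
  shifts repeat with period 6: ROKWTS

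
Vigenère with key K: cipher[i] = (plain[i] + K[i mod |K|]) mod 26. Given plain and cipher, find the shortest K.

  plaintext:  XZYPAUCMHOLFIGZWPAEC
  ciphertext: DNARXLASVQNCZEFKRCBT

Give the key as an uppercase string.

  i= 0: D-X =  6 → G
  i= 1: N-Z = 14 → O
  i= 2: A-Y =  2 → C
  i= 3: R-P =  2 → C
  i= 4: X-A = 23 → X
  i= 5: L-U = 17 → R
  i= 6: A-C = 24 → Y
  i= 7: S-M =  6 → G
  i= 8: V-H = 14 → O
  i= 9: Q-O =  2 → C
  i=10: N-L =  2 → C
  i=11: C-F = 23 → X
  i=12: Z-I = 17 → R
  i=13: E-G = 24 → Y
  i=14: F-Z =  6 → G
  i=15: K-W = 14 → O
  i=16: R-P =  2 → C
  i=17: C-A =  2 → C
  i=18: B-E = 23 → X
  i=19: T-C = 17 → R
  shifts repeat with period 7: GOCCXRY

GOCCXRY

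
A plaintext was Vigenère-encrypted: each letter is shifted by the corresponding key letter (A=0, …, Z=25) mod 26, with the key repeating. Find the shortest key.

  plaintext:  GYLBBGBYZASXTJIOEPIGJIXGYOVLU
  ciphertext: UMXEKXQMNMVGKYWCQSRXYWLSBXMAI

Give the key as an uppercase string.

OOMDJRP

  i= 0: U-G = 14 → O
  i= 1: M-Y = 14 → O
  i= 2: X-L = 12 → M
  i= 3: E-B =  3 → D
  i= 4: K-B =  9 → J
  i= 5: X-G = 17 → R
  i= 6: Q-B = 15 → P
  i= 7: M-Y = 14 → O
  i= 8: N-Z = 14 → O
  i= 9: M-A = 12 → M
  i=10: V-S =  3 → D
  i=11: G-X =  9 → J
  i=12: K-T = 17 → R
  i=13: Y-J = 15 → P
  i=14: W-I = 14 → O
  i=15: C-O = 14 → O
  i=16: Q-E = 12 → M
  i=17: S-P =  3 → D
  i=18: R-I =  9 → J
  i=19: X-G = 17 → R
  i=20: Y-J = 15 → P
  i=21: W-I = 14 → O
  i=22: L-X = 14 → O
  i=23: S-G = 12 → M
  i=24: B-Y =  3 → D
  i=25: X-O =  9 → J
  i=26: M-V = 17 → R
  i=27: A-L = 15 → P
  i=28: I-U = 14 → O
  shifts repeat with period 7: OOMDJRP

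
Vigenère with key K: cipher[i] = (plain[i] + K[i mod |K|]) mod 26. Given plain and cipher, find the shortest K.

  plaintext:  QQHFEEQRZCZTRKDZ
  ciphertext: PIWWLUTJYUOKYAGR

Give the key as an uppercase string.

  i= 0: P-Q = 25 → Z
  i= 1: I-Q = 18 → S
  i= 2: W-H = 15 → P
  i= 3: W-F = 17 → R
  i= 4: L-E =  7 → H
  i= 5: U-E = 16 → Q
  i= 6: T-Q =  3 → D
  i= 7: J-R = 18 → S
  i= 8: Y-Z = 25 → Z
  i= 9: U-C = 18 → S
  i=10: O-Z = 15 → P
  i=11: K-T = 17 → R
  i=12: Y-R =  7 → H
  i=13: A-K = 16 → Q
  i=14: G-D =  3 → D
  i=15: R-Z = 18 → S
  shifts repeat with period 8: ZSPRHQDS

ZSPRHQDS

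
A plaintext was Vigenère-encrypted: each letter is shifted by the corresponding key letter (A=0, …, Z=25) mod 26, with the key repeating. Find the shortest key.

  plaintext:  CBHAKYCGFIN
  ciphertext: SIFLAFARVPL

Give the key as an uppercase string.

  i= 0: S-C = 16 → Q
  i= 1: I-B =  7 → H
  i= 2: F-H = 24 → Y
  i= 3: L-A = 11 → L
  i= 4: A-K = 16 → Q
  i= 5: F-Y =  7 → H
  i= 6: A-C = 24 → Y
  i= 7: R-G = 11 → L
  i= 8: V-F = 16 → Q
  i= 9: P-I =  7 → H
  i=10: L-N = 24 → Y
  shifts repeat with period 4: QHYL

QHYL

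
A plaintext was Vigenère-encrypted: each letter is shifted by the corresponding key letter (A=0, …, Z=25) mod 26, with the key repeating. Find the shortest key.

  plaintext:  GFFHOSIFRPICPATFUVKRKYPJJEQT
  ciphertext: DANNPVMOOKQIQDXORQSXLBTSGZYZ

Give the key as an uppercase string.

  i= 0: D-G = 23 → X
  i= 1: A-F = 21 → V
  i= 2: N-F =  8 → I
  i= 3: N-H =  6 → G
  i= 4: P-O =  1 → B
  i= 5: V-S =  3 → D
  i= 6: M-I =  4 → E
  i= 7: O-F =  9 → J
  i= 8: O-R = 23 → X
  i= 9: K-P = 21 → V
  i=10: Q-I =  8 → I
  i=11: I-C =  6 → G
  i=12: Q-P =  1 → B
  i=13: D-A =  3 → D
  i=14: X-T =  4 → E
  i=15: O-F =  9 → J
  i=16: R-U = 23 → X
  i=17: Q-V = 21 → V
  i=18: S-K =  8 → I
  i=19: X-R =  6 → G
  i=20: L-K =  1 → B
  i=21: B-Y =  3 → D
  i=22: T-P =  4 → E
  i=23: S-J =  9 → J
  i=24: G-J = 23 → X
  i=25: Z-E = 21 → V
  i=26: Y-Q =  8 → I
  i=27: Z-T =  6 → G
  shifts repeat with period 8: XVIGBDEJ

XVIGBDEJ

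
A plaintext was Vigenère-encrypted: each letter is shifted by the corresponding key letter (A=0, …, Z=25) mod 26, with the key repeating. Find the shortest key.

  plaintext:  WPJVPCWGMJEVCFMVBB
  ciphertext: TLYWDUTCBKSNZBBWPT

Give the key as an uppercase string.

XWPBOS

  i= 0: T-W = 23 → X
  i= 1: L-P = 22 → W
  i= 2: Y-J = 15 → P
  i= 3: W-V =  1 → B
  i= 4: D-P = 14 → O
  i= 5: U-C = 18 → S
  i= 6: T-W = 23 → X
  i= 7: C-G = 22 → W
  i= 8: B-M = 15 → P
  i= 9: K-J =  1 → B
  i=10: S-E = 14 → O
  i=11: N-V = 18 → S
  i=12: Z-C = 23 → X
  i=13: B-F = 22 → W
  i=14: B-M = 15 → P
  i=15: W-V =  1 → B
  i=16: P-B = 14 → O
  i=17: T-B = 18 → S
  shifts repeat with period 6: XWPBOS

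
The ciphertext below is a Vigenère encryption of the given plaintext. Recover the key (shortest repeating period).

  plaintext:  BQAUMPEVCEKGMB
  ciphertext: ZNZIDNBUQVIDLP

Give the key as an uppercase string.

  i= 0: Z-B = 24 → Y
  i= 1: N-Q = 23 → X
  i= 2: Z-A = 25 → Z
  i= 3: I-U = 14 → O
  i= 4: D-M = 17 → R
  i= 5: N-P = 24 → Y
  i= 6: B-E = 23 → X
  i= 7: U-V = 25 → Z
  i= 8: Q-C = 14 → O
  i= 9: V-E = 17 → R
  i=10: I-K = 24 → Y
  i=11: D-G = 23 → X
  i=12: L-M = 25 → Z
  i=13: P-B = 14 → O
  shifts repeat with period 5: YXZOR

YXZOR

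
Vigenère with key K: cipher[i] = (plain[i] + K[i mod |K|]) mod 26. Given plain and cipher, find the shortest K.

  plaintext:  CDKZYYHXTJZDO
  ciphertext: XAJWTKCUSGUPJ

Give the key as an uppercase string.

VXZXVM

  i= 0: X-C = 21 → V
  i= 1: A-D = 23 → X
  i= 2: J-K = 25 → Z
  i= 3: W-Z = 23 → X
  i= 4: T-Y = 21 → V
  i= 5: K-Y = 12 → M
  i= 6: C-H = 21 → V
  i= 7: U-X = 23 → X
  i= 8: S-T = 25 → Z
  i= 9: G-J = 23 → X
  i=10: U-Z = 21 → V
  i=11: P-D = 12 → M
  i=12: J-O = 21 → V
  shifts repeat with period 6: VXZXVM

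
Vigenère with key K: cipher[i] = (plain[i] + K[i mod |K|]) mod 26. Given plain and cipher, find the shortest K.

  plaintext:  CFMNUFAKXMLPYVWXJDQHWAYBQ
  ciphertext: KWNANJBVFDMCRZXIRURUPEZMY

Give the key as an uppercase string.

IRBNTEBL

  i= 0: K-C =  8 → I
  i= 1: W-F = 17 → R
  i= 2: N-M =  1 → B
  i= 3: A-N = 13 → N
  i= 4: N-U = 19 → T
  i= 5: J-F =  4 → E
  i= 6: B-A =  1 → B
  i= 7: V-K = 11 → L
  i= 8: F-X =  8 → I
  i= 9: D-M = 17 → R
  i=10: M-L =  1 → B
  i=11: C-P = 13 → N
  i=12: R-Y = 19 → T
  i=13: Z-V =  4 → E
  i=14: X-W =  1 → B
  i=15: I-X = 11 → L
  i=16: R-J =  8 → I
  i=17: U-D = 17 → R
  i=18: R-Q =  1 → B
  i=19: U-H = 13 → N
  i=20: P-W = 19 → T
  i=21: E-A =  4 → E
  i=22: Z-Y =  1 → B
  i=23: M-B = 11 → L
  i=24: Y-Q =  8 → I
  shifts repeat with period 8: IRBNTEBL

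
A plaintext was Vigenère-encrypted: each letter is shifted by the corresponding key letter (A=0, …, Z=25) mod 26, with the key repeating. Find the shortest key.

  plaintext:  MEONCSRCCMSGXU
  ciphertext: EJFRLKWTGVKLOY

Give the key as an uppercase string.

SFREJ

  i= 0: E-M = 18 → S
  i= 1: J-E =  5 → F
  i= 2: F-O = 17 → R
  i= 3: R-N =  4 → E
  i= 4: L-C =  9 → J
  i= 5: K-S = 18 → S
  i= 6: W-R =  5 → F
  i= 7: T-C = 17 → R
  i= 8: G-C =  4 → E
  i= 9: V-M =  9 → J
  i=10: K-S = 18 → S
  i=11: L-G =  5 → F
  i=12: O-X = 17 → R
  i=13: Y-U =  4 → E
  shifts repeat with period 5: SFREJ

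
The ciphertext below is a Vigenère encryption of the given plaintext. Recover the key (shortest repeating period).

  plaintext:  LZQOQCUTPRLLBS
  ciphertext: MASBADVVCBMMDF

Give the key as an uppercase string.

BBCNK

  i= 0: M-L =  1 → B
  i= 1: A-Z =  1 → B
  i= 2: S-Q =  2 → C
  i= 3: B-O = 13 → N
  i= 4: A-Q = 10 → K
  i= 5: D-C =  1 → B
  i= 6: V-U =  1 → B
  i= 7: V-T =  2 → C
  i= 8: C-P = 13 → N
  i= 9: B-R = 10 → K
  i=10: M-L =  1 → B
  i=11: M-L =  1 → B
  i=12: D-B =  2 → C
  i=13: F-S = 13 → N
  shifts repeat with period 5: BBCNK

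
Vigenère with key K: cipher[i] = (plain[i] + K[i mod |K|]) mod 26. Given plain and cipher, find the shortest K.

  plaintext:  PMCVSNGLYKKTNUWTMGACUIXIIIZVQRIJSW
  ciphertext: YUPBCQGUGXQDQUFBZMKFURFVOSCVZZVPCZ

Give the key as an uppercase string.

  i= 0: Y-P =  9 → J
  i= 1: U-M =  8 → I
  i= 2: P-C = 13 → N
  i= 3: B-V =  6 → G
  i= 4: C-S = 10 → K
  i= 5: Q-N =  3 → D
  i= 6: G-G =  0 → A
  i= 7: U-L =  9 → J
  i= 8: G-Y =  8 → I
  i= 9: X-K = 13 → N
  i=10: Q-K =  6 → G
  i=11: D-T = 10 → K
  i=12: Q-N =  3 → D
  i=13: U-U =  0 → A
  i=14: F-W =  9 → J
  i=15: B-T =  8 → I
  i=16: Z-M = 13 → N
  i=17: M-G =  6 → G
  i=18: K-A = 10 → K
  i=19: F-C =  3 → D
  i=20: U-U =  0 → A
  i=21: R-I =  9 → J
  i=22: F-X =  8 → I
  i=23: V-I = 13 → N
  i=24: O-I =  6 → G
  i=25: S-I = 10 → K
  i=26: C-Z =  3 → D
  i=27: V-V =  0 → A
  i=28: Z-Q =  9 → J
  i=29: Z-R =  8 → I
  i=30: V-I = 13 → N
  i=31: P-J =  6 → G
  i=32: C-S = 10 → K
  i=33: Z-W =  3 → D
  shifts repeat with period 7: JINGKDA

JINGKDA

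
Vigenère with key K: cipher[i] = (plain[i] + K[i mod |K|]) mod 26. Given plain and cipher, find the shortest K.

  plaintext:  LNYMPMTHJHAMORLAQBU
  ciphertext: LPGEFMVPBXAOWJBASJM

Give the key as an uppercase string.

  i= 0: L-L =  0 → A
  i= 1: P-N =  2 → C
  i= 2: G-Y =  8 → I
  i= 3: E-M = 18 → S
  i= 4: F-P = 16 → Q
  i= 5: M-M =  0 → A
  i= 6: V-T =  2 → C
  i= 7: P-H =  8 → I
  i= 8: B-J = 18 → S
  i= 9: X-H = 16 → Q
  i=10: A-A =  0 → A
  i=11: O-M =  2 → C
  i=12: W-O =  8 → I
  i=13: J-R = 18 → S
  i=14: B-L = 16 → Q
  i=15: A-A =  0 → A
  i=16: S-Q =  2 → C
  i=17: J-B =  8 → I
  i=18: M-U = 18 → S
  shifts repeat with period 5: ACISQ

ACISQ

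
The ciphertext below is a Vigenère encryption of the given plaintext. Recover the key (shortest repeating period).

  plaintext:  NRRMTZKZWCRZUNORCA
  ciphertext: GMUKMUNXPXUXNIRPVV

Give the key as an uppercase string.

TVDY

  i= 0: G-N = 19 → T
  i= 1: M-R = 21 → V
  i= 2: U-R =  3 → D
  i= 3: K-M = 24 → Y
  i= 4: M-T = 19 → T
  i= 5: U-Z = 21 → V
  i= 6: N-K =  3 → D
  i= 7: X-Z = 24 → Y
  i= 8: P-W = 19 → T
  i= 9: X-C = 21 → V
  i=10: U-R =  3 → D
  i=11: X-Z = 24 → Y
  i=12: N-U = 19 → T
  i=13: I-N = 21 → V
  i=14: R-O =  3 → D
  i=15: P-R = 24 → Y
  i=16: V-C = 19 → T
  i=17: V-A = 21 → V
  shifts repeat with period 4: TVDY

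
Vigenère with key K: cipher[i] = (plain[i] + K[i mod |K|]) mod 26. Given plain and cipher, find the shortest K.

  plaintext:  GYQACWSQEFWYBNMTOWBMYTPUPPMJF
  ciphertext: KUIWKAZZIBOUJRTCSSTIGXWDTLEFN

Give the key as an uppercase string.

  i= 0: K-G =  4 → E
  i= 1: U-Y = 22 → W
  i= 2: I-Q = 18 → S
  i= 3: W-A = 22 → W
  i= 4: K-C =  8 → I
  i= 5: A-W =  4 → E
  i= 6: Z-S =  7 → H
  i= 7: Z-Q =  9 → J
  i= 8: I-E =  4 → E
  i= 9: B-F = 22 → W
  i=10: O-W = 18 → S
  i=11: U-Y = 22 → W
  i=12: J-B =  8 → I
  i=13: R-N =  4 → E
  i=14: T-M =  7 → H
  i=15: C-T =  9 → J
  i=16: S-O =  4 → E
  i=17: S-W = 22 → W
  i=18: T-B = 18 → S
  i=19: I-M = 22 → W
  i=20: G-Y =  8 → I
  i=21: X-T =  4 → E
  i=22: W-P =  7 → H
  i=23: D-U =  9 → J
  i=24: T-P =  4 → E
  i=25: L-P = 22 → W
  i=26: E-M = 18 → S
  i=27: F-J = 22 → W
  i=28: N-F =  8 → I
  shifts repeat with period 8: EWSWIEHJ

EWSWIEHJ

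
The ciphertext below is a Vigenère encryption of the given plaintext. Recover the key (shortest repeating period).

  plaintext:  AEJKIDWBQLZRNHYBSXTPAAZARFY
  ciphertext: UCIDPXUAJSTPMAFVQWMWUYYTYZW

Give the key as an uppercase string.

  i= 0: U-A = 20 → U
  i= 1: C-E = 24 → Y
  i= 2: I-J = 25 → Z
  i= 3: D-K = 19 → T
  i= 4: P-I =  7 → H
  i= 5: X-D = 20 → U
  i= 6: U-W = 24 → Y
  i= 7: A-B = 25 → Z
  i= 8: J-Q = 19 → T
  i= 9: S-L =  7 → H
  i=10: T-Z = 20 → U
  i=11: P-R = 24 → Y
  i=12: M-N = 25 → Z
  i=13: A-H = 19 → T
  i=14: F-Y =  7 → H
  i=15: V-B = 20 → U
  i=16: Q-S = 24 → Y
  i=17: W-X = 25 → Z
  i=18: M-T = 19 → T
  i=19: W-P =  7 → H
  i=20: U-A = 20 → U
  i=21: Y-A = 24 → Y
  i=22: Y-Z = 25 → Z
  i=23: T-A = 19 → T
  i=24: Y-R =  7 → H
  i=25: Z-F = 20 → U
  i=26: W-Y = 24 → Y
  shifts repeat with period 5: UYZTH

UYZTH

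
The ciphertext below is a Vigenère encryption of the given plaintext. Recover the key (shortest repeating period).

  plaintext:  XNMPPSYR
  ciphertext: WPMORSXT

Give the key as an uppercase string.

  i= 0: W-X = 25 → Z
  i= 1: P-N =  2 → C
  i= 2: M-M =  0 → A
  i= 3: O-P = 25 → Z
  i= 4: R-P =  2 → C
  i= 5: S-S =  0 → A
  i= 6: X-Y = 25 → Z
  i= 7: T-R =  2 → C
  shifts repeat with period 3: ZCA

ZCA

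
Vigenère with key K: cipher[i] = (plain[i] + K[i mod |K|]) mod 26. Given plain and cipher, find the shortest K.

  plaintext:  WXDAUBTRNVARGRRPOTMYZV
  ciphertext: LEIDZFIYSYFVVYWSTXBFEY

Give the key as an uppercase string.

PHFDFE

  i= 0: L-W = 15 → P
  i= 1: E-X =  7 → H
  i= 2: I-D =  5 → F
  i= 3: D-A =  3 → D
  i= 4: Z-U =  5 → F
  i= 5: F-B =  4 → E
  i= 6: I-T = 15 → P
  i= 7: Y-R =  7 → H
  i= 8: S-N =  5 → F
  i= 9: Y-V =  3 → D
  i=10: F-A =  5 → F
  i=11: V-R =  4 → E
  i=12: V-G = 15 → P
  i=13: Y-R =  7 → H
  i=14: W-R =  5 → F
  i=15: S-P =  3 → D
  i=16: T-O =  5 → F
  i=17: X-T =  4 → E
  i=18: B-M = 15 → P
  i=19: F-Y =  7 → H
  i=20: E-Z =  5 → F
  i=21: Y-V =  3 → D
  shifts repeat with period 6: PHFDFE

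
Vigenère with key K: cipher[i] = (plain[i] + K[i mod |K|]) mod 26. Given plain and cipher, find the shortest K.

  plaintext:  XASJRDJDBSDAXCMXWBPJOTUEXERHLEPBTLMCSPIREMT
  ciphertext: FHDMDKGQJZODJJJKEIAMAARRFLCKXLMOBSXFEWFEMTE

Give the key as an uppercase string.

  i= 0: F-X =  8 → I
  i= 1: H-A =  7 → H
  i= 2: D-S = 11 → L
  i= 3: M-J =  3 → D
  i= 4: D-R = 12 → M
  i= 5: K-D =  7 → H
  i= 6: G-J = 23 → X
  i= 7: Q-D = 13 → N
  i= 8: J-B =  8 → I
  i= 9: Z-S =  7 → H
  i=10: O-D = 11 → L
  i=11: D-A =  3 → D
  i=12: J-X = 12 → M
  i=13: J-C =  7 → H
  i=14: J-M = 23 → X
  i=15: K-X = 13 → N
  i=16: E-W =  8 → I
  i=17: I-B =  7 → H
  i=18: A-P = 11 → L
  i=19: M-J =  3 → D
  i=20: A-O = 12 → M
  i=21: A-T =  7 → H
  i=22: R-U = 23 → X
  i=23: R-E = 13 → N
  i=24: F-X =  8 → I
  i=25: L-E =  7 → H
  i=26: C-R = 11 → L
  i=27: K-H =  3 → D
  i=28: X-L = 12 → M
  i=29: L-E =  7 → H
  i=30: M-P = 23 → X
  i=31: O-B = 13 → N
  i=32: B-T =  8 → I
  i=33: S-L =  7 → H
  i=34: X-M = 11 → L
  i=35: F-C =  3 → D
  i=36: E-S = 12 → M
  i=37: W-P =  7 → H
  i=38: F-I = 23 → X
  i=39: E-R = 13 → N
  i=40: M-E =  8 → I
  i=41: T-M =  7 → H
  i=42: E-T = 11 → L
  shifts repeat with period 8: IHLDMHXN

IHLDMHXN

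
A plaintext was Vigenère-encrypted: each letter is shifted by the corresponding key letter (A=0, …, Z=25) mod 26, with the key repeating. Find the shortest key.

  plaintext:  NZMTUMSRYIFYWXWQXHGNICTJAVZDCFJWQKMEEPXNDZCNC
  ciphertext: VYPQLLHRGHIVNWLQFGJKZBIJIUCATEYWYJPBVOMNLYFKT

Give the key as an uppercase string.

IZDXRZPA

  i= 0: V-N =  8 → I
  i= 1: Y-Z = 25 → Z
  i= 2: P-M =  3 → D
  i= 3: Q-T = 23 → X
  i= 4: L-U = 17 → R
  i= 5: L-M = 25 → Z
  i= 6: H-S = 15 → P
  i= 7: R-R =  0 → A
  i= 8: G-Y =  8 → I
  i= 9: H-I = 25 → Z
  i=10: I-F =  3 → D
  i=11: V-Y = 23 → X
  i=12: N-W = 17 → R
  i=13: W-X = 25 → Z
  i=14: L-W = 15 → P
  i=15: Q-Q =  0 → A
  i=16: F-X =  8 → I
  i=17: G-H = 25 → Z
  i=18: J-G =  3 → D
  i=19: K-N = 23 → X
  i=20: Z-I = 17 → R
  i=21: B-C = 25 → Z
  i=22: I-T = 15 → P
  i=23: J-J =  0 → A
  i=24: I-A =  8 → I
  i=25: U-V = 25 → Z
  i=26: C-Z =  3 → D
  i=27: A-D = 23 → X
  i=28: T-C = 17 → R
  i=29: E-F = 25 → Z
  i=30: Y-J = 15 → P
  i=31: W-W =  0 → A
  i=32: Y-Q =  8 → I
  i=33: J-K = 25 → Z
  i=34: P-M =  3 → D
  i=35: B-E = 23 → X
  i=36: V-E = 17 → R
  i=37: O-P = 25 → Z
  i=38: M-X = 15 → P
  i=39: N-N =  0 → A
  i=40: L-D =  8 → I
  i=41: Y-Z = 25 → Z
  i=42: F-C =  3 → D
  i=43: K-N = 23 → X
  i=44: T-C = 17 → R
  shifts repeat with period 8: IZDXRZPA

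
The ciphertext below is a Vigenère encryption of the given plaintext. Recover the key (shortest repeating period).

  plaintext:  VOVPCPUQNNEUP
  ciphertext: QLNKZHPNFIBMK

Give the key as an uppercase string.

VXS

  i= 0: Q-V = 21 → V
  i= 1: L-O = 23 → X
  i= 2: N-V = 18 → S
  i= 3: K-P = 21 → V
  i= 4: Z-C = 23 → X
  i= 5: H-P = 18 → S
  i= 6: P-U = 21 → V
  i= 7: N-Q = 23 → X
  i= 8: F-N = 18 → S
  i= 9: I-N = 21 → V
  i=10: B-E = 23 → X
  i=11: M-U = 18 → S
  i=12: K-P = 21 → V
  shifts repeat with period 3: VXS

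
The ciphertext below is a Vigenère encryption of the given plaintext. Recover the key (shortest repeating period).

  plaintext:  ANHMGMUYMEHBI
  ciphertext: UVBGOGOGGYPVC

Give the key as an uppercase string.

UIU

  i= 0: U-A = 20 → U
  i= 1: V-N =  8 → I
  i= 2: B-H = 20 → U
  i= 3: G-M = 20 → U
  i= 4: O-G =  8 → I
  i= 5: G-M = 20 → U
  i= 6: O-U = 20 → U
  i= 7: G-Y =  8 → I
  i= 8: G-M = 20 → U
  i= 9: Y-E = 20 → U
  i=10: P-H =  8 → I
  i=11: V-B = 20 → U
  i=12: C-I = 20 → U
  shifts repeat with period 3: UIU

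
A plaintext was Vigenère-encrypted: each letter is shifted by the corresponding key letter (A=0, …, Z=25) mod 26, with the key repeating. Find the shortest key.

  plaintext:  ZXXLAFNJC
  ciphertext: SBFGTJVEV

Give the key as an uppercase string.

  i= 0: S-Z = 19 → T
  i= 1: B-X =  4 → E
  i= 2: F-X =  8 → I
  i= 3: G-L = 21 → V
  i= 4: T-A = 19 → T
  i= 5: J-F =  4 → E
  i= 6: V-N =  8 → I
  i= 7: E-J = 21 → V
  i= 8: V-C = 19 → T
  shifts repeat with period 4: TEIV

TEIV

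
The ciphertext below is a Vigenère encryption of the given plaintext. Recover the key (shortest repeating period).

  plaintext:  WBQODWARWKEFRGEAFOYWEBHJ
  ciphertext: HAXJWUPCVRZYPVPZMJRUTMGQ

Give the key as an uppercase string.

LZHVTYP

  i= 0: H-W = 11 → L
  i= 1: A-B = 25 → Z
  i= 2: X-Q =  7 → H
  i= 3: J-O = 21 → V
  i= 4: W-D = 19 → T
  i= 5: U-W = 24 → Y
  i= 6: P-A = 15 → P
  i= 7: C-R = 11 → L
  i= 8: V-W = 25 → Z
  i= 9: R-K =  7 → H
  i=10: Z-E = 21 → V
  i=11: Y-F = 19 → T
  i=12: P-R = 24 → Y
  i=13: V-G = 15 → P
  i=14: P-E = 11 → L
  i=15: Z-A = 25 → Z
  i=16: M-F =  7 → H
  i=17: J-O = 21 → V
  i=18: R-Y = 19 → T
  i=19: U-W = 24 → Y
  i=20: T-E = 15 → P
  i=21: M-B = 11 → L
  i=22: G-H = 25 → Z
  i=23: Q-J =  7 → H
  shifts repeat with period 7: LZHVTYP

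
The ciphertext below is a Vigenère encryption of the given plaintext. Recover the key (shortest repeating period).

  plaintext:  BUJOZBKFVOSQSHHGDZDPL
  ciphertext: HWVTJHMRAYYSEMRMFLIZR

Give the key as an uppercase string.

GCMFK

  i= 0: H-B =  6 → G
  i= 1: W-U =  2 → C
  i= 2: V-J = 12 → M
  i= 3: T-O =  5 → F
  i= 4: J-Z = 10 → K
  i= 5: H-B =  6 → G
  i= 6: M-K =  2 → C
  i= 7: R-F = 12 → M
  i= 8: A-V =  5 → F
  i= 9: Y-O = 10 → K
  i=10: Y-S =  6 → G
  i=11: S-Q =  2 → C
  i=12: E-S = 12 → M
  i=13: M-H =  5 → F
  i=14: R-H = 10 → K
  i=15: M-G =  6 → G
  i=16: F-D =  2 → C
  i=17: L-Z = 12 → M
  i=18: I-D =  5 → F
  i=19: Z-P = 10 → K
  i=20: R-L =  6 → G
  shifts repeat with period 5: GCMFK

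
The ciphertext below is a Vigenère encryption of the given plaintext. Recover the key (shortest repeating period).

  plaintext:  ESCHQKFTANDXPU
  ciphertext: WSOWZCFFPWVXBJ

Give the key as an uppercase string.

  i= 0: W-E = 18 → S
  i= 1: S-S =  0 → A
  i= 2: O-C = 12 → M
  i= 3: W-H = 15 → P
  i= 4: Z-Q =  9 → J
  i= 5: C-K = 18 → S
  i= 6: F-F =  0 → A
  i= 7: F-T = 12 → M
  i= 8: P-A = 15 → P
  i= 9: W-N =  9 → J
  i=10: V-D = 18 → S
  i=11: X-X =  0 → A
  i=12: B-P = 12 → M
  i=13: J-U = 15 → P
  shifts repeat with period 5: SAMPJ

SAMPJ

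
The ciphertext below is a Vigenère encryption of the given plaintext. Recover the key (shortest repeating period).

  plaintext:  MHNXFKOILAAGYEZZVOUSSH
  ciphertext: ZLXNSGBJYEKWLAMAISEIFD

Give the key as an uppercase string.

  i= 0: Z-M = 13 → N
  i= 1: L-H =  4 → E
  i= 2: X-N = 10 → K
  i= 3: N-X = 16 → Q
  i= 4: S-F = 13 → N
  i= 5: G-K = 22 → W
  i= 6: B-O = 13 → N
  i= 7: J-I =  1 → B
  i= 8: Y-L = 13 → N
  i= 9: E-A =  4 → E
  i=10: K-A = 10 → K
  i=11: W-G = 16 → Q
  i=12: L-Y = 13 → N
  i=13: A-E = 22 → W
  i=14: M-Z = 13 → N
  i=15: A-Z =  1 → B
  i=16: I-V = 13 → N
  i=17: S-O =  4 → E
  i=18: E-U = 10 → K
  i=19: I-S = 16 → Q
  i=20: F-S = 13 → N
  i=21: D-H = 22 → W
  shifts repeat with period 8: NEKQNWNB

NEKQNWNB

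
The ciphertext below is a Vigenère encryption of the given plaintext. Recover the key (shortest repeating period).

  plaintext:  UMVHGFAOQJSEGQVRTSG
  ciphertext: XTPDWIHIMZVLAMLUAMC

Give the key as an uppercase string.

  i= 0: X-U =  3 → D
  i= 1: T-M =  7 → H
  i= 2: P-V = 20 → U
  i= 3: D-H = 22 → W
  i= 4: W-G = 16 → Q
  i= 5: I-F =  3 → D
  i= 6: H-A =  7 → H
  i= 7: I-O = 20 → U
  i= 8: M-Q = 22 → W
  i= 9: Z-J = 16 → Q
  i=10: V-S =  3 → D
  i=11: L-E =  7 → H
  i=12: A-G = 20 → U
  i=13: M-Q = 22 → W
  i=14: L-V = 16 → Q
  i=15: U-R =  3 → D
  i=16: A-T =  7 → H
  i=17: M-S = 20 → U
  i=18: C-G = 22 → W
  shifts repeat with period 5: DHUWQ

DHUWQ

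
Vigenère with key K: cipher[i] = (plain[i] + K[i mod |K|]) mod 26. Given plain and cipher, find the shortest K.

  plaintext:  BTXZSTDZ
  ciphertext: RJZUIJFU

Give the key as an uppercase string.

QQCV

  i= 0: R-B = 16 → Q
  i= 1: J-T = 16 → Q
  i= 2: Z-X =  2 → C
  i= 3: U-Z = 21 → V
  i= 4: I-S = 16 → Q
  i= 5: J-T = 16 → Q
  i= 6: F-D =  2 → C
  i= 7: U-Z = 21 → V
  shifts repeat with period 4: QQCV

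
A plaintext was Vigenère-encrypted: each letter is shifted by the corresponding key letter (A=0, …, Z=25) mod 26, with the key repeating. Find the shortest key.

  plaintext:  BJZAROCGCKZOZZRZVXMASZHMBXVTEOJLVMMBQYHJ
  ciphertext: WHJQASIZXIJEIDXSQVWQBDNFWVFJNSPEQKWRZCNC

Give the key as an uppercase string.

VYKQJEGT

  i= 0: W-B = 21 → V
  i= 1: H-J = 24 → Y
  i= 2: J-Z = 10 → K
  i= 3: Q-A = 16 → Q
  i= 4: A-R =  9 → J
  i= 5: S-O =  4 → E
  i= 6: I-C =  6 → G
  i= 7: Z-G = 19 → T
  i= 8: X-C = 21 → V
  i= 9: I-K = 24 → Y
  i=10: J-Z = 10 → K
  i=11: E-O = 16 → Q
  i=12: I-Z =  9 → J
  i=13: D-Z =  4 → E
  i=14: X-R =  6 → G
  i=15: S-Z = 19 → T
  i=16: Q-V = 21 → V
  i=17: V-X = 24 → Y
  i=18: W-M = 10 → K
  i=19: Q-A = 16 → Q
  i=20: B-S =  9 → J
  i=21: D-Z =  4 → E
  i=22: N-H =  6 → G
  i=23: F-M = 19 → T
  i=24: W-B = 21 → V
  i=25: V-X = 24 → Y
  i=26: F-V = 10 → K
  i=27: J-T = 16 → Q
  i=28: N-E =  9 → J
  i=29: S-O =  4 → E
  i=30: P-J =  6 → G
  i=31: E-L = 19 → T
  i=32: Q-V = 21 → V
  i=33: K-M = 24 → Y
  i=34: W-M = 10 → K
  i=35: R-B = 16 → Q
  i=36: Z-Q =  9 → J
  i=37: C-Y =  4 → E
  i=38: N-H =  6 → G
  i=39: C-J = 19 → T
  shifts repeat with period 8: VYKQJEGT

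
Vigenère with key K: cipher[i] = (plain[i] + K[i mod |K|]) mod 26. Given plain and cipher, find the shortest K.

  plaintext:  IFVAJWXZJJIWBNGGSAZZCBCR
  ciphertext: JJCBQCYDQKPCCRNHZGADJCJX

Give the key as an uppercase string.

BEHBHG

  i= 0: J-I =  1 → B
  i= 1: J-F =  4 → E
  i= 2: C-V =  7 → H
  i= 3: B-A =  1 → B
  i= 4: Q-J =  7 → H
  i= 5: C-W =  6 → G
  i= 6: Y-X =  1 → B
  i= 7: D-Z =  4 → E
  i= 8: Q-J =  7 → H
  i= 9: K-J =  1 → B
  i=10: P-I =  7 → H
  i=11: C-W =  6 → G
  i=12: C-B =  1 → B
  i=13: R-N =  4 → E
  i=14: N-G =  7 → H
  i=15: H-G =  1 → B
  i=16: Z-S =  7 → H
  i=17: G-A =  6 → G
  i=18: A-Z =  1 → B
  i=19: D-Z =  4 → E
  i=20: J-C =  7 → H
  i=21: C-B =  1 → B
  i=22: J-C =  7 → H
  i=23: X-R =  6 → G
  shifts repeat with period 6: BEHBHG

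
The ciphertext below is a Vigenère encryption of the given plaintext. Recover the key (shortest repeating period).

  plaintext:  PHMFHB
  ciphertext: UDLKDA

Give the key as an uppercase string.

FWZ

  i= 0: U-P =  5 → F
  i= 1: D-H = 22 → W
  i= 2: L-M = 25 → Z
  i= 3: K-F =  5 → F
  i= 4: D-H = 22 → W
  i= 5: A-B = 25 → Z
  shifts repeat with period 3: FWZ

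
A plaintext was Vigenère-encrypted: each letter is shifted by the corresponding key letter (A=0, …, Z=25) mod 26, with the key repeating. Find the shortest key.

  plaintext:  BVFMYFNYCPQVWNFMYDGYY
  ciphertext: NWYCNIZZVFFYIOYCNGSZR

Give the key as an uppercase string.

MBTQPD

  i= 0: N-B = 12 → M
  i= 1: W-V =  1 → B
  i= 2: Y-F = 19 → T
  i= 3: C-M = 16 → Q
  i= 4: N-Y = 15 → P
  i= 5: I-F =  3 → D
  i= 6: Z-N = 12 → M
  i= 7: Z-Y =  1 → B
  i= 8: V-C = 19 → T
  i= 9: F-P = 16 → Q
  i=10: F-Q = 15 → P
  i=11: Y-V =  3 → D
  i=12: I-W = 12 → M
  i=13: O-N =  1 → B
  i=14: Y-F = 19 → T
  i=15: C-M = 16 → Q
  i=16: N-Y = 15 → P
  i=17: G-D =  3 → D
  i=18: S-G = 12 → M
  i=19: Z-Y =  1 → B
  i=20: R-Y = 19 → T
  shifts repeat with period 6: MBTQPD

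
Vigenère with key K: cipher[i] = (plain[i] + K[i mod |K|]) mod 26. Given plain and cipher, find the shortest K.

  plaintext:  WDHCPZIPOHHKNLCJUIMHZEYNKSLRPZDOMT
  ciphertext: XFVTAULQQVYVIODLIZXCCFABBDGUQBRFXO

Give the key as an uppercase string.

  i= 0: X-W =  1 → B
  i= 1: F-D =  2 → C
  i= 2: V-H = 14 → O
  i= 3: T-C = 17 → R
  i= 4: A-P = 11 → L
  i= 5: U-Z = 21 → V
  i= 6: L-I =  3 → D
  i= 7: Q-P =  1 → B
  i= 8: Q-O =  2 → C
  i= 9: V-H = 14 → O
  i=10: Y-H = 17 → R
  i=11: V-K = 11 → L
  i=12: I-N = 21 → V
  i=13: O-L =  3 → D
  i=14: D-C =  1 → B
  i=15: L-J =  2 → C
  i=16: I-U = 14 → O
  i=17: Z-I = 17 → R
  i=18: X-M = 11 → L
  i=19: C-H = 21 → V
  i=20: C-Z =  3 → D
  i=21: F-E =  1 → B
  i=22: A-Y =  2 → C
  i=23: B-N = 14 → O
  i=24: B-K = 17 → R
  i=25: D-S = 11 → L
  i=26: G-L = 21 → V
  i=27: U-R =  3 → D
  i=28: Q-P =  1 → B
  i=29: B-Z =  2 → C
  i=30: R-D = 14 → O
  i=31: F-O = 17 → R
  i=32: X-M = 11 → L
  i=33: O-T = 21 → V
  shifts repeat with period 7: BCORLVD

BCORLVD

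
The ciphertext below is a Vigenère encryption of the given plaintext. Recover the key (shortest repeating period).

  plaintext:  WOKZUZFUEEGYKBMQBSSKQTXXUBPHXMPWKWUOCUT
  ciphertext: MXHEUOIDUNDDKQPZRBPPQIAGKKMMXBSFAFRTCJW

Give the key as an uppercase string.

  i= 0: M-W = 16 → Q
  i= 1: X-O =  9 → J
  i= 2: H-K = 23 → X
  i= 3: E-Z =  5 → F
  i= 4: U-U =  0 → A
  i= 5: O-Z = 15 → P
  i= 6: I-F =  3 → D
  i= 7: D-U =  9 → J
  i= 8: U-E = 16 → Q
  i= 9: N-E =  9 → J
  i=10: D-G = 23 → X
  i=11: D-Y =  5 → F
  i=12: K-K =  0 → A
  i=13: Q-B = 15 → P
  i=14: P-M =  3 → D
  i=15: Z-Q =  9 → J
  i=16: R-B = 16 → Q
  i=17: B-S =  9 → J
  i=18: P-S = 23 → X
  i=19: P-K =  5 → F
  i=20: Q-Q =  0 → A
  i=21: I-T = 15 → P
  i=22: A-X =  3 → D
  i=23: G-X =  9 → J
  i=24: K-U = 16 → Q
  i=25: K-B =  9 → J
  i=26: M-P = 23 → X
  i=27: M-H =  5 → F
  i=28: X-X =  0 → A
  i=29: B-M = 15 → P
  i=30: S-P =  3 → D
  i=31: F-W =  9 → J
  i=32: A-K = 16 → Q
  i=33: F-W =  9 → J
  i=34: R-U = 23 → X
  i=35: T-O =  5 → F
  i=36: C-C =  0 → A
  i=37: J-U = 15 → P
  i=38: W-T =  3 → D
  shifts repeat with period 8: QJXFAPDJ

QJXFAPDJ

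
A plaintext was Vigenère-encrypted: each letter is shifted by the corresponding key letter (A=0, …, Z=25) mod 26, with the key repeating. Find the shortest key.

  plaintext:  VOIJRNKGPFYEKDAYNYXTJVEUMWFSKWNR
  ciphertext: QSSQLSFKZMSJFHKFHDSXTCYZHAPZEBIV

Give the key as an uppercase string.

VEKHUF

  i= 0: Q-V = 21 → V
  i= 1: S-O =  4 → E
  i= 2: S-I = 10 → K
  i= 3: Q-J =  7 → H
  i= 4: L-R = 20 → U
  i= 5: S-N =  5 → F
  i= 6: F-K = 21 → V
  i= 7: K-G =  4 → E
  i= 8: Z-P = 10 → K
  i= 9: M-F =  7 → H
  i=10: S-Y = 20 → U
  i=11: J-E =  5 → F
  i=12: F-K = 21 → V
  i=13: H-D =  4 → E
  i=14: K-A = 10 → K
  i=15: F-Y =  7 → H
  i=16: H-N = 20 → U
  i=17: D-Y =  5 → F
  i=18: S-X = 21 → V
  i=19: X-T =  4 → E
  i=20: T-J = 10 → K
  i=21: C-V =  7 → H
  i=22: Y-E = 20 → U
  i=23: Z-U =  5 → F
  i=24: H-M = 21 → V
  i=25: A-W =  4 → E
  i=26: P-F = 10 → K
  i=27: Z-S =  7 → H
  i=28: E-K = 20 → U
  i=29: B-W =  5 → F
  i=30: I-N = 21 → V
  i=31: V-R =  4 → E
  shifts repeat with period 6: VEKHUF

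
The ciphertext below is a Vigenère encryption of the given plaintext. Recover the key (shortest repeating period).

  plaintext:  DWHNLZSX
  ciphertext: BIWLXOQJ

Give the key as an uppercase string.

  i= 0: B-D = 24 → Y
  i= 1: I-W = 12 → M
  i= 2: W-H = 15 → P
  i= 3: L-N = 24 → Y
  i= 4: X-L = 12 → M
  i= 5: O-Z = 15 → P
  i= 6: Q-S = 24 → Y
  i= 7: J-X = 12 → M
  shifts repeat with period 3: YMP

YMP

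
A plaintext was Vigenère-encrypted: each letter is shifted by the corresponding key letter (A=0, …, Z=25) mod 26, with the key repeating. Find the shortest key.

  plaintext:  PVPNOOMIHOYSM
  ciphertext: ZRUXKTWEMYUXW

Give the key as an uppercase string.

  i= 0: Z-P = 10 → K
  i= 1: R-V = 22 → W
  i= 2: U-P =  5 → F
  i= 3: X-N = 10 → K
  i= 4: K-O = 22 → W
  i= 5: T-O =  5 → F
  i= 6: W-M = 10 → K
  i= 7: E-I = 22 → W
  i= 8: M-H =  5 → F
  i= 9: Y-O = 10 → K
  i=10: U-Y = 22 → W
  i=11: X-S =  5 → F
  i=12: W-M = 10 → K
  shifts repeat with period 3: KWF

KWF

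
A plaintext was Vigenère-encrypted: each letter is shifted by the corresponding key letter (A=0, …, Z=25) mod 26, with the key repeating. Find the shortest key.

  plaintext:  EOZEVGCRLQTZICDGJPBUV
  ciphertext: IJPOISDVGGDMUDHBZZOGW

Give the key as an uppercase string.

EVQKNMB

  i= 0: I-E =  4 → E
  i= 1: J-O = 21 → V
  i= 2: P-Z = 16 → Q
  i= 3: O-E = 10 → K
  i= 4: I-V = 13 → N
  i= 5: S-G = 12 → M
  i= 6: D-C =  1 → B
  i= 7: V-R =  4 → E
  i= 8: G-L = 21 → V
  i= 9: G-Q = 16 → Q
  i=10: D-T = 10 → K
  i=11: M-Z = 13 → N
  i=12: U-I = 12 → M
  i=13: D-C =  1 → B
  i=14: H-D =  4 → E
  i=15: B-G = 21 → V
  i=16: Z-J = 16 → Q
  i=17: Z-P = 10 → K
  i=18: O-B = 13 → N
  i=19: G-U = 12 → M
  i=20: W-V =  1 → B
  shifts repeat with period 7: EVQKNMB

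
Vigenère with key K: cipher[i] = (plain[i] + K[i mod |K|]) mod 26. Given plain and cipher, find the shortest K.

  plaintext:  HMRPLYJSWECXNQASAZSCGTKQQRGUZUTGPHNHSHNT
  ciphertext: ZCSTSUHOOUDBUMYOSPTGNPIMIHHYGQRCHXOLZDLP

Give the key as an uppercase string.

  i= 0: Z-H = 18 → S
  i= 1: C-M = 16 → Q
  i= 2: S-R =  1 → B
  i= 3: T-P =  4 → E
  i= 4: S-L =  7 → H
  i= 5: U-Y = 22 → W
  i= 6: H-J = 24 → Y
  i= 7: O-S = 22 → W
  i= 8: O-W = 18 → S
  i= 9: U-E = 16 → Q
  i=10: D-C =  1 → B
  i=11: B-X =  4 → E
  i=12: U-N =  7 → H
  i=13: M-Q = 22 → W
  i=14: Y-A = 24 → Y
  i=15: O-S = 22 → W
  i=16: S-A = 18 → S
  i=17: P-Z = 16 → Q
  i=18: T-S =  1 → B
  i=19: G-C =  4 → E
  i=20: N-G =  7 → H
  i=21: P-T = 22 → W
  i=22: I-K = 24 → Y
  i=23: M-Q = 22 → W
  i=24: I-Q = 18 → S
  i=25: H-R = 16 → Q
  i=26: H-G =  1 → B
  i=27: Y-U =  4 → E
  i=28: G-Z =  7 → H
  i=29: Q-U = 22 → W
  i=30: R-T = 24 → Y
  i=31: C-G = 22 → W
  i=32: H-P = 18 → S
  i=33: X-H = 16 → Q
  i=34: O-N =  1 → B
  i=35: L-H =  4 → E
  i=36: Z-S =  7 → H
  i=37: D-H = 22 → W
  i=38: L-N = 24 → Y
  i=39: P-T = 22 → W
  shifts repeat with period 8: SQBEHWYW

SQBEHWYW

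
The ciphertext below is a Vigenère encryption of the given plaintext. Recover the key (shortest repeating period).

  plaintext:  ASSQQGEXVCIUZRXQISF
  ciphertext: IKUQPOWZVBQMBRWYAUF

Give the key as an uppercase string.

  i= 0: I-A =  8 → I
  i= 1: K-S = 18 → S
  i= 2: U-S =  2 → C
  i= 3: Q-Q =  0 → A
  i= 4: P-Q = 25 → Z
  i= 5: O-G =  8 → I
  i= 6: W-E = 18 → S
  i= 7: Z-X =  2 → C
  i= 8: V-V =  0 → A
  i= 9: B-C = 25 → Z
  i=10: Q-I =  8 → I
  i=11: M-U = 18 → S
  i=12: B-Z =  2 → C
  i=13: R-R =  0 → A
  i=14: W-X = 25 → Z
  i=15: Y-Q =  8 → I
  i=16: A-I = 18 → S
  i=17: U-S =  2 → C
  i=18: F-F =  0 → A
  shifts repeat with period 5: ISCAZ

ISCAZ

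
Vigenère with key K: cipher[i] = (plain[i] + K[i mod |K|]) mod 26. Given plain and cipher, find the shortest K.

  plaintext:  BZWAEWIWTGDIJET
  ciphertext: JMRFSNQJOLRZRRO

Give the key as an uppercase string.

INVFOR

  i= 0: J-B =  8 → I
  i= 1: M-Z = 13 → N
  i= 2: R-W = 21 → V
  i= 3: F-A =  5 → F
  i= 4: S-E = 14 → O
  i= 5: N-W = 17 → R
  i= 6: Q-I =  8 → I
  i= 7: J-W = 13 → N
  i= 8: O-T = 21 → V
  i= 9: L-G =  5 → F
  i=10: R-D = 14 → O
  i=11: Z-I = 17 → R
  i=12: R-J =  8 → I
  i=13: R-E = 13 → N
  i=14: O-T = 21 → V
  shifts repeat with period 6: INVFOR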